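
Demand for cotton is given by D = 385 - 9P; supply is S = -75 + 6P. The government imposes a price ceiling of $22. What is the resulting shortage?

Shortage = 130

Equilibrium price would be P* = 92/3, so the ceiling at 22 binds.
At P = 22: D = 385 − 9(22) = 187, S = -75 + 6(22) = 57.
Shortage = 187 − 57 = 130.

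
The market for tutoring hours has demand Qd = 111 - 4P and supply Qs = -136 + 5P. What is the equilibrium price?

P* = 247/9

Set Qd = Qs: 111 - 4P = -136 + 5P.
247 = 9P, so P* = 247/9.
Q* = 111 − 4(247/9) = 11/9.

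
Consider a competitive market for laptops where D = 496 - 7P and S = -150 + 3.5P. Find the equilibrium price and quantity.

P* = 1292/21, Q* = 196/3

Set D = S: 496 - 7P = -150 + 3.5P.
646 = 10.5P, so P* = 1292/21.
Q* = 496 − 7(1292/21) = 196/3.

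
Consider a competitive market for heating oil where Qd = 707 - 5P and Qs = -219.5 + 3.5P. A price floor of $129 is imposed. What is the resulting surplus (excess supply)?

Surplus = 170

Equilibrium price would be P* = 109, so the floor at 129 binds.
At P = 129: Qd = 62, Qs = 232.
Surplus = 232 − 62 = 170.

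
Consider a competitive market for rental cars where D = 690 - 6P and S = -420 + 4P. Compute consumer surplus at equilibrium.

Equilibrium: 690 - 6P = -420 + 4P gives P* = 111, Q* = 24.
Demand choke price (D = 0): P = 115.
CS = ½(115 − 111)(24) = 48.

Consumer surplus = 48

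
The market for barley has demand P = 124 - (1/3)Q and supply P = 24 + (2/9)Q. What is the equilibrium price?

P* = 64

Set the two price expressions equal: 124 - (1/3)Q = 24 + (2/9)Q.
100 = (5/9)Q, so Q* = 180.
P* = 124 − (1/3)(180) = 64.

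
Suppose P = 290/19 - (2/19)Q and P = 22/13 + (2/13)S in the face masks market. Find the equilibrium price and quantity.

P* = 9.75, Q* = 52.375

Set the two price expressions equal: 290/19 - (2/19)Q = 22/13 + (2/13)Q.
3352/247 = (64/247)Q, so Q* = 52.375.
P* = 290/19 − (2/19)(52.375) = 9.75.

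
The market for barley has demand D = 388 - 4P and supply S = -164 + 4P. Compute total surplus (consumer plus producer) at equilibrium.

Equilibrium: 388 - 4P = -164 + 4P gives P* = 69, Q* = 112.
Demand choke price: P = 97; supply starts at P = 41.
CS = ½(97 − 69)(112) = 1568; PS = ½(69 − 41)(112) = 1568.

Total surplus = 3136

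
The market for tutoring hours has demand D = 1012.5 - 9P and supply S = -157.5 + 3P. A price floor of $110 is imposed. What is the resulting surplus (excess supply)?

Equilibrium price would be P* = 97.5, so the floor at 110 binds.
At P = 110: D = 22.5, S = 172.5.
Surplus = 172.5 − 22.5 = 150.

Surplus = 150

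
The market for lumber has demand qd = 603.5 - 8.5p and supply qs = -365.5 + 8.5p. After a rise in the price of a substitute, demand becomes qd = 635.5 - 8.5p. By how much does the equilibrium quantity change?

Δq = 16

Original equilibrium: p* = 57, q* = 119.
New equilibrium: 635.5 - 8.5p = -365.5 + 8.5p, so 1001 = 17p and p' = 1001/17; q' = 635.5 − 8.5(1001/17) = 135.
Change in quantity: 135 − 119 = 16.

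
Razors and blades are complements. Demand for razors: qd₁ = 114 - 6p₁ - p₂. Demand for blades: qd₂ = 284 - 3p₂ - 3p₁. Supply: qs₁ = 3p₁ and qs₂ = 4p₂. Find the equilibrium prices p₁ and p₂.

Market 1: 114 - 6p₁ - p₂ = 3p₁ → 9p₁ + p₂ = 114.
Market 2: 7p₂ + 3p₁ = 284.
Eliminating p₂: 7×(1) − 1×(2) gives 60p₁ = 514, so p₁ = 257/30.
Back-substitute into (2): p₂ = (284 − 3×257/30) / 7 = 36.9.

p₁ = 257/30, p₂ = 36.9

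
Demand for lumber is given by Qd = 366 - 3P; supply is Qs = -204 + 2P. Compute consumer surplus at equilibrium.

Consumer surplus = 96

Equilibrium: 366 - 3P = -204 + 2P gives P* = 114, Q* = 24.
Demand choke price (Qd = 0): P = 122.
CS = ½(122 − 114)(24) = 96.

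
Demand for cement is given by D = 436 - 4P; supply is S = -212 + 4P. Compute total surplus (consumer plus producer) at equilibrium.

Total surplus = 3136

Equilibrium: 436 - 4P = -212 + 4P gives P* = 81, Q* = 112.
Demand choke price: P = 109; supply starts at P = 53.
CS = ½(109 − 81)(112) = 1568; PS = ½(81 − 53)(112) = 1568.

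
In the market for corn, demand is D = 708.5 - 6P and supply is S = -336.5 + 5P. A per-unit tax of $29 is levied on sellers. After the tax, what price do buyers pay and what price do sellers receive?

Buyers pay 1190/11, sellers receive 871/11

Pre-tax equilibrium: P* = 95, Q* = 138.5.
Tax on sellers shifts supply to S = -336.5 + 5(P − 29) = -481.5 + 5P.
708.5 - 6P = -481.5 + 5P gives buyer price Pb = 1190/11; sellers receive Ps = 1190/11 − 29 = 871/11.
New quantity: Q = 708.5 − 6(1190/11) = 1307/22.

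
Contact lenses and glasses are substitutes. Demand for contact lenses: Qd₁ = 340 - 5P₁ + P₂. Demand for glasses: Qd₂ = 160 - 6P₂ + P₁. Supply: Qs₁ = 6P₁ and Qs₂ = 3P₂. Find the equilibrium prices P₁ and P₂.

P₁ = 230/7, P₂ = 150/7

Market 1: 340 - 5P₁ + P₂ = 6P₁ → 11P₁ - P₂ = 340.
Market 2: 9P₂ - P₁ = 160.
Eliminating P₂: 9×(1) + 1×(2) gives 98P₁ = 3220, so P₁ = 230/7.
Back-substitute into (2): P₂ = (160 + 1×230/7) / 9 = 150/7.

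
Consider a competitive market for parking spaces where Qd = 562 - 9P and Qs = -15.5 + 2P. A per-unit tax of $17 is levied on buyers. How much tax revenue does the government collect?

Pre-tax equilibrium: P* = 52.5, Q* = 89.5.
Tax on buyers shifts demand to Qd = 562 − 9(P + 17) = 409 - 9P.
409 - 9P = -15.5 + 2P gives seller price Ps = 849/22; buyers pay Pb = 849/22 + 17 = 1223/22.
New quantity: Q = 562 − 9(1223/22) = 1357/22.
Revenue = 17 × 1357/22 = 23069/22.

Tax revenue = 23069/22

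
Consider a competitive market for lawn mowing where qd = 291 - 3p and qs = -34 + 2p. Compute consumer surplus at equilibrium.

Consumer surplus = 1536

Equilibrium: 291 - 3p = -34 + 2p gives p* = 65, q* = 96.
Demand choke price (qd = 0): p = 97.
CS = ½(97 − 65)(96) = 1536.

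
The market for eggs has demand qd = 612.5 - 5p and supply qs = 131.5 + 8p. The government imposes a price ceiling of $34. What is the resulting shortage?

Equilibrium price would be p* = 37, so the ceiling at 34 binds.
At p = 34: qd = 612.5 − 5(34) = 442.5, qs = 131.5 + 8(34) = 403.5.
Shortage = 442.5 − 403.5 = 39.

Shortage = 39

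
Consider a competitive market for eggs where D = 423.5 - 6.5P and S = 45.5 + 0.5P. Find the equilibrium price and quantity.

P* = 54, Q* = 72.5

Set D = S: 423.5 - 6.5P = 45.5 + 0.5P.
378 = 7P, so P* = 54.
Q* = 423.5 − 6.5(54) = 72.5.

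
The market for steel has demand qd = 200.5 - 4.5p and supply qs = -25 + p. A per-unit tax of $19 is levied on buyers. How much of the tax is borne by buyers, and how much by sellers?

Buyers bear 38/11, sellers bear 171/11

Pre-tax equilibrium: p* = 41, q* = 16.
Tax on buyers shifts demand to qd = 200.5 − 4.5(p + 19) = 115 - 4.5p.
115 - 4.5p = -25 + p gives seller price ps = 280/11; buyers pay pb = 280/11 + 19 = 489/11.
New quantity: q = 200.5 − 4.5(489/11) = 5/11.
Buyer burden = 489/11 − 41 = 38/11; seller burden = 41 − 280/11 = 171/11.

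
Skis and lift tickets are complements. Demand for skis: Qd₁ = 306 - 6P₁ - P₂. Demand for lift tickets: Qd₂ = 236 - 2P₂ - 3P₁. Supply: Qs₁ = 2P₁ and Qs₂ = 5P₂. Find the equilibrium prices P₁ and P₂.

P₁ = 1906/53, P₂ = 970/53

Market 1: 306 - 6P₁ - P₂ = 2P₁ → 8P₁ + P₂ = 306.
Market 2: 7P₂ + 3P₁ = 236.
Eliminating P₂: 7×(1) − 1×(2) gives 53P₁ = 1906, so P₁ = 1906/53.
Back-substitute into (2): P₂ = (236 − 3×1906/53) / 7 = 970/53.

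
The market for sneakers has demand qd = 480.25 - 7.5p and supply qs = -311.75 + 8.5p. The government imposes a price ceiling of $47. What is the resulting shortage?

Equilibrium price would be p* = 49.5, so the ceiling at 47 binds.
At p = 47: qd = 480.25 − 7.5(47) = 127.75, qs = -311.75 + 8.5(47) = 87.75.
Shortage = 127.75 − 87.75 = 40.

Shortage = 40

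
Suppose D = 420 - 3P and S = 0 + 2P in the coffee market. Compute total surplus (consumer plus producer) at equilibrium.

Total surplus = 11760

Equilibrium: 420 - 3P = 0 + 2P gives P* = 84, Q* = 168.
Demand choke price: P = 140; supply starts at P = 0.
CS = ½(140 − 84)(168) = 4704; PS = ½(84 − 0)(168) = 7056.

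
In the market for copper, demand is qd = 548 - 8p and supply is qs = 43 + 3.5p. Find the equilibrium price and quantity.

p* = 1010/23, q* = 4524/23

Set qd = qs: 548 - 8p = 43 + 3.5p.
505 = 11.5p, so p* = 1010/23.
q* = 548 − 8(1010/23) = 4524/23.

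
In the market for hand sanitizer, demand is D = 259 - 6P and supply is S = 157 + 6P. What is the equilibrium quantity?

Q* = 208

Set D = S: 259 - 6P = 157 + 6P.
102 = 12P, so P* = 8.5.
Q* = 259 − 6(8.5) = 208.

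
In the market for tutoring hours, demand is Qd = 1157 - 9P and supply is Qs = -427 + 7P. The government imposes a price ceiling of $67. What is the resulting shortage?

Shortage = 512

Equilibrium price would be P* = 99, so the ceiling at 67 binds.
At P = 67: Qd = 1157 − 9(67) = 554, Qs = -427 + 7(67) = 42.
Shortage = 554 − 42 = 512.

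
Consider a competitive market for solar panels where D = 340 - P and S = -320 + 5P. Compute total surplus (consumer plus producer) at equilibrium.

Total surplus = 31740

Equilibrium: 340 - P = -320 + 5P gives P* = 110, Q* = 230.
Demand choke price: P = 340; supply starts at P = 64.
CS = ½(340 − 110)(230) = 26450; PS = ½(110 − 64)(230) = 5290.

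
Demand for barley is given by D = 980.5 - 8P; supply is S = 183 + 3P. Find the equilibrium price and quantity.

P* = 72.5, Q* = 400.5

Set D = S: 980.5 - 8P = 183 + 3P.
797.5 = 11P, so P* = 72.5.
Q* = 980.5 − 8(72.5) = 400.5.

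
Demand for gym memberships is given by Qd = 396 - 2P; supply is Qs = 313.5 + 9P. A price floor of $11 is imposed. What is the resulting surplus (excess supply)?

Equilibrium price would be P* = 7.5, so the floor at 11 binds.
At P = 11: Qd = 374, Qs = 412.5.
Surplus = 412.5 − 374 = 38.5.

Surplus = 38.5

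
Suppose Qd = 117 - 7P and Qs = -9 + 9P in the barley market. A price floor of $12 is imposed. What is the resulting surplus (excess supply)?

Surplus = 66

Equilibrium price would be P* = 7.875, so the floor at 12 binds.
At P = 12: Qd = 33, Qs = 99.
Surplus = 99 − 33 = 66.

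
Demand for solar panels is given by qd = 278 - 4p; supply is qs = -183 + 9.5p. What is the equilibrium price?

p* = 922/27

Set qd = qs: 278 - 4p = -183 + 9.5p.
461 = 13.5p, so p* = 922/27.
q* = 278 − 4(922/27) = 3818/27.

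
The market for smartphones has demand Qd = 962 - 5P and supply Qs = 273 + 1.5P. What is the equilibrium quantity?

Set Qd = Qs: 962 - 5P = 273 + 1.5P.
689 = 6.5P, so P* = 106.
Q* = 962 − 5(106) = 432.

Q* = 432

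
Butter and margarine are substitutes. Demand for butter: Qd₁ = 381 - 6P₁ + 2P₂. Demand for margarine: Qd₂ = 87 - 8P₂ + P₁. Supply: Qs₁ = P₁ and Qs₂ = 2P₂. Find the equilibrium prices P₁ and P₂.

P₁ = 996/17, P₂ = 495/34

Market 1: 381 - 6P₁ + 2P₂ = P₁ → 7P₁ - 2P₂ = 381.
Market 2: 10P₂ - P₁ = 87.
Eliminating P₂: 10×(1) + 2×(2) gives 68P₁ = 3984, so P₁ = 996/17.
Back-substitute into (2): P₂ = (87 + 1×996/17) / 10 = 495/34.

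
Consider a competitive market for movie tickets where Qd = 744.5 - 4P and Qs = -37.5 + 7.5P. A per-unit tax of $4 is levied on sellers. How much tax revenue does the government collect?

Pre-tax equilibrium: P* = 68, Q* = 472.5.
Tax on sellers shifts supply to Qs = -37.5 + 7.5(P − 4) = -67.5 + 7.5P.
744.5 - 4P = -67.5 + 7.5P gives buyer price Pb = 1624/23; sellers receive Ps = 1624/23 − 4 = 1532/23.
New quantity: Q = 744.5 − 4(1624/23) = 21255/46.
Revenue = 4 × 21255/46 = 42510/23.

Tax revenue = 42510/23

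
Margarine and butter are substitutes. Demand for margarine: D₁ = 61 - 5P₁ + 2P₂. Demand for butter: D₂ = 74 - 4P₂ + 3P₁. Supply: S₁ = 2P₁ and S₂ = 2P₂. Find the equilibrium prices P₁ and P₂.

Market 1: 61 - 5P₁ + 2P₂ = 2P₁ → 7P₁ - 2P₂ = 61.
Market 2: 6P₂ - 3P₁ = 74.
Eliminating P₂: 6×(1) + 2×(2) gives 36P₁ = 514, so P₁ = 257/18.
Back-substitute into (2): P₂ = (74 + 3×257/18) / 6 = 701/36.

P₁ = 257/18, P₂ = 701/36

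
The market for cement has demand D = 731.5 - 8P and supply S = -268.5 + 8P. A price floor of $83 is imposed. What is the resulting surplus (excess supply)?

Surplus = 328

Equilibrium price would be P* = 62.5, so the floor at 83 binds.
At P = 83: D = 67.5, S = 395.5.
Surplus = 395.5 − 67.5 = 328.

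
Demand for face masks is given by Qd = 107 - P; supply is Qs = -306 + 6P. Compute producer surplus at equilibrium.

Equilibrium: 107 - P = -306 + 6P gives P* = 59, Q* = 48.
Supply starts at P = 51 (where Qs = 0).
PS = ½(59 − 51)(48) = 192.

Producer surplus = 192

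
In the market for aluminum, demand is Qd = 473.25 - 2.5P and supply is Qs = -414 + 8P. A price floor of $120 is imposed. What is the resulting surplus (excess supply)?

Equilibrium price would be P* = 84.5, so the floor at 120 binds.
At P = 120: Qd = 173.25, Qs = 546.
Surplus = 546 − 173.25 = 372.75.

Surplus = 372.75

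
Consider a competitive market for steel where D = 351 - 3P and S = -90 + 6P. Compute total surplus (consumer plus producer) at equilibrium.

Total surplus = 10404

Equilibrium: 351 - 3P = -90 + 6P gives P* = 49, Q* = 204.
Demand choke price: P = 117; supply starts at P = 15.
CS = ½(117 − 49)(204) = 6936; PS = ½(49 − 15)(204) = 3468.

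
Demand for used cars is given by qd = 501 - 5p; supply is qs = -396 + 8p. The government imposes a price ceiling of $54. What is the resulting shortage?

Shortage = 195

Equilibrium price would be p* = 69, so the ceiling at 54 binds.
At p = 54: qd = 501 − 5(54) = 231, qs = -396 + 8(54) = 36.
Shortage = 231 − 36 = 195.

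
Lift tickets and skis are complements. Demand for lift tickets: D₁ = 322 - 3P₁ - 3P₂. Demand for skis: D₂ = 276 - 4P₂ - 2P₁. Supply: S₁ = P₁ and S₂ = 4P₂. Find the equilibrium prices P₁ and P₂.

Market 1: 322 - 3P₁ - 3P₂ = P₁ → 4P₁ + 3P₂ = 322.
Market 2: 8P₂ + 2P₁ = 276.
Eliminating P₂: 8×(1) − 3×(2) gives 26P₁ = 1748, so P₁ = 874/13.
Back-substitute into (2): P₂ = (276 − 2×874/13) / 8 = 230/13.

P₁ = 874/13, P₂ = 230/13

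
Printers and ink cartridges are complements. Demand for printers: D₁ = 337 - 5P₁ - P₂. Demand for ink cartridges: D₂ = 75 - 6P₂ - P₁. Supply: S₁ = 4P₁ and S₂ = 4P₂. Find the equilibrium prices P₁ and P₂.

Market 1: 337 - 5P₁ - P₂ = 4P₁ → 9P₁ + P₂ = 337.
Market 2: 10P₂ + P₁ = 75.
Eliminating P₂: 10×(1) − 1×(2) gives 89P₁ = 3295, so P₁ = 3295/89.
Back-substitute into (2): P₂ = (75 − 1×3295/89) / 10 = 338/89.

P₁ = 3295/89, P₂ = 338/89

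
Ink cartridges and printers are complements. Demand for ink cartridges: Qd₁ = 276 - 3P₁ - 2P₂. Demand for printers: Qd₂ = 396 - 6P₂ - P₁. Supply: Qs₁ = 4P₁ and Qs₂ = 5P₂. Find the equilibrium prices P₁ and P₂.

P₁ = 29.92, P₂ = 33.28

Market 1: 276 - 3P₁ - 2P₂ = 4P₁ → 7P₁ + 2P₂ = 276.
Market 2: 11P₂ + P₁ = 396.
Eliminating P₂: 11×(1) − 2×(2) gives 75P₁ = 2244, so P₁ = 29.92.
Back-substitute into (2): P₂ = (396 − 1×29.92) / 11 = 33.28.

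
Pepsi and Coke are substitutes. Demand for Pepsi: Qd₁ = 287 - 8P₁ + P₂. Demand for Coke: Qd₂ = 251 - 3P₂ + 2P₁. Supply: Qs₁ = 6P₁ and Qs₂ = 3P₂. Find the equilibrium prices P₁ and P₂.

Market 1: 287 - 8P₁ + P₂ = 6P₁ → 14P₁ - P₂ = 287.
Market 2: 6P₂ - 2P₁ = 251.
Eliminating P₂: 6×(1) + 1×(2) gives 82P₁ = 1973, so P₁ = 1973/82.
Back-substitute into (2): P₂ = (251 + 2×1973/82) / 6 = 2044/41.

P₁ = 1973/82, P₂ = 2044/41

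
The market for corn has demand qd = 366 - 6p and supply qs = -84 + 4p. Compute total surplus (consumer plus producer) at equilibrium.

Total surplus = 1920

Equilibrium: 366 - 6p = -84 + 4p gives p* = 45, q* = 96.
Demand choke price: p = 61; supply starts at p = 21.
CS = ½(61 − 45)(96) = 768; PS = ½(45 − 21)(96) = 1152.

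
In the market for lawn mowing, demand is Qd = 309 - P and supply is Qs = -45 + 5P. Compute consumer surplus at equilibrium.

Consumer surplus = 31250

Equilibrium: 309 - P = -45 + 5P gives P* = 59, Q* = 250.
Demand choke price (Qd = 0): P = 309.
CS = ½(309 − 59)(250) = 31250.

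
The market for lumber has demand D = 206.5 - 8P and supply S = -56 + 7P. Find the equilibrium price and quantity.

P* = 17.5, Q* = 66.5

Set D = S: 206.5 - 8P = -56 + 7P.
262.5 = 15P, so P* = 17.5.
Q* = 206.5 − 8(17.5) = 66.5.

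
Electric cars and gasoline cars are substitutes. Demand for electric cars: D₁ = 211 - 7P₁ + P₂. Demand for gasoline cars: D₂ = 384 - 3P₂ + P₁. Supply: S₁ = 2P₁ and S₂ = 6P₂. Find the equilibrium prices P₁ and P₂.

P₁ = 28.5375, P₂ = 45.8375

Market 1: 211 - 7P₁ + P₂ = 2P₁ → 9P₁ - P₂ = 211.
Market 2: 9P₂ - P₁ = 384.
Eliminating P₂: 9×(1) + 1×(2) gives 80P₁ = 2283, so P₁ = 28.5375.
Back-substitute into (2): P₂ = (384 + 1×28.5375) / 9 = 45.8375.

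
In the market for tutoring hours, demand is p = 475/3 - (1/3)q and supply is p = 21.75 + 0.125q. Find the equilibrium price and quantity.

p* = 59, q* = 298

Set the two price expressions equal: 475/3 - (1/3)q = 21.75 + 0.125q.
1639/12 = (11/24)q, so q* = 298.
p* = 475/3 − (1/3)(298) = 59.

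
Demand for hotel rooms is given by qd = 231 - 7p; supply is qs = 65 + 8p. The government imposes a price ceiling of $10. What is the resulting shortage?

Equilibrium price would be p* = 166/15, so the ceiling at 10 binds.
At p = 10: qd = 231 − 7(10) = 161, qs = 65 + 8(10) = 145.
Shortage = 161 − 145 = 16.

Shortage = 16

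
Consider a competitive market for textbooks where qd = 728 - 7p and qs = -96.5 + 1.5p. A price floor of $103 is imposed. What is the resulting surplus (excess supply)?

Surplus = 51

Equilibrium price would be p* = 97, so the floor at 103 binds.
At p = 103: qd = 7, qs = 58.
Surplus = 58 − 7 = 51.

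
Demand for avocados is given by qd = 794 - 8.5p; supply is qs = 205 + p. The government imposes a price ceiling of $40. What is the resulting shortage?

Equilibrium price would be p* = 62, so the ceiling at 40 binds.
At p = 40: qd = 794 − 8.5(40) = 454, qs = 205 + 1(40) = 245.
Shortage = 454 − 245 = 209.

Shortage = 209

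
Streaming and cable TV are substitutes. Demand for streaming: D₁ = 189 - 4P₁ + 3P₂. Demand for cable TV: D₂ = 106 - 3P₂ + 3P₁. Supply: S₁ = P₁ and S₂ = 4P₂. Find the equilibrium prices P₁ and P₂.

Market 1: 189 - 4P₁ + 3P₂ = P₁ → 5P₁ - 3P₂ = 189.
Market 2: 7P₂ - 3P₁ = 106.
Eliminating P₂: 7×(1) + 3×(2) gives 26P₁ = 1641, so P₁ = 1641/26.
Back-substitute into (2): P₂ = (106 + 3×1641/26) / 7 = 1097/26.

P₁ = 1641/26, P₂ = 1097/26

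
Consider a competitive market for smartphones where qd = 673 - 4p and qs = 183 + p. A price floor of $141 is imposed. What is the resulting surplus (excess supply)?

Equilibrium price would be p* = 98, so the floor at 141 binds.
At p = 141: qd = 109, qs = 324.
Surplus = 324 − 109 = 215.

Surplus = 215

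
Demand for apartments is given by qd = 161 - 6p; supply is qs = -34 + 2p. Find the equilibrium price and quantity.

Set qd = qs: 161 - 6p = -34 + 2p.
195 = 8p, so p* = 24.375.
q* = 161 − 6(24.375) = 14.75.

p* = 24.375, q* = 14.75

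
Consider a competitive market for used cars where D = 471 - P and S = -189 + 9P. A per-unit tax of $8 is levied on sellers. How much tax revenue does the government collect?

Tax revenue = 3182.4

Pre-tax equilibrium: P* = 66, Q* = 405.
Tax on sellers shifts supply to S = -189 + 9(P − 8) = -261 + 9P.
471 - P = -261 + 9P gives buyer price Pb = 73.2; sellers receive Ps = 73.2 − 8 = 65.2.
New quantity: Q = 471 − 1(73.2) = 397.8.
Revenue = 8 × 397.8 = 3182.4.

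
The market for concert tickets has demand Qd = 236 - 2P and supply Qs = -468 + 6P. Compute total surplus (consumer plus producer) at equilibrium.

Total surplus = 1200

Equilibrium: 236 - 2P = -468 + 6P gives P* = 88, Q* = 60.
Demand choke price: P = 118; supply starts at P = 78.
CS = ½(118 − 88)(60) = 900; PS = ½(88 − 78)(60) = 300.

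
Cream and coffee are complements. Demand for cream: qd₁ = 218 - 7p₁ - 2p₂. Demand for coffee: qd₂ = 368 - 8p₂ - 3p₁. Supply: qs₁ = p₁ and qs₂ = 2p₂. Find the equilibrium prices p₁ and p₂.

Market 1: 218 - 7p₁ - 2p₂ = p₁ → 8p₁ + 2p₂ = 218.
Market 2: 10p₂ + 3p₁ = 368.
Eliminating p₂: 10×(1) − 2×(2) gives 74p₁ = 1444, so p₁ = 722/37.
Back-substitute into (2): p₂ = (368 − 3×722/37) / 10 = 1145/37.

p₁ = 722/37, p₂ = 1145/37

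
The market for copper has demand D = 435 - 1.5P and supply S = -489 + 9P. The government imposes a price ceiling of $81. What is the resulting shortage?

Equilibrium price would be P* = 88, so the ceiling at 81 binds.
At P = 81: D = 435 − 1.5(81) = 313.5, S = -489 + 9(81) = 240.
Shortage = 313.5 − 240 = 73.5.

Shortage = 73.5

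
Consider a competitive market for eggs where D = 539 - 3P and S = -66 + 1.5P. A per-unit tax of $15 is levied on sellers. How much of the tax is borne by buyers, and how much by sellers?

Pre-tax equilibrium: P* = 1210/9, Q* = 407/3.
Tax on sellers shifts supply to S = -66 + 1.5(P − 15) = -88.5 + 1.5P.
539 - 3P = -88.5 + 1.5P gives buyer price Pb = 1255/9; sellers receive Ps = 1255/9 − 15 = 1120/9.
New quantity: Q = 539 − 3(1255/9) = 362/3.
Buyer burden = 1255/9 − 1210/9 = 5; seller burden = 1210/9 − 1120/9 = 10.

Buyers bear $5, sellers bear $10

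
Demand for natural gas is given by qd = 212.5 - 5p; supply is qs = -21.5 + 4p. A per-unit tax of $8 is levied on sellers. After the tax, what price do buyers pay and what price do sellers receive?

Buyers pay 266/9, sellers receive 194/9

Pre-tax equilibrium: p* = 26, q* = 82.5.
Tax on sellers shifts supply to qs = -21.5 + 4(p − 8) = -53.5 + 4p.
212.5 - 5p = -53.5 + 4p gives buyer price pb = 266/9; sellers receive ps = 266/9 − 8 = 194/9.
New quantity: q = 212.5 − 5(266/9) = 1165/18.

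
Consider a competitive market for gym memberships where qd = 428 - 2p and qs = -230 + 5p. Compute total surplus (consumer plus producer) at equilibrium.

Total surplus = 20160

Equilibrium: 428 - 2p = -230 + 5p gives p* = 94, q* = 240.
Demand choke price: p = 214; supply starts at p = 46.
CS = ½(214 − 94)(240) = 14400; PS = ½(94 − 46)(240) = 5760.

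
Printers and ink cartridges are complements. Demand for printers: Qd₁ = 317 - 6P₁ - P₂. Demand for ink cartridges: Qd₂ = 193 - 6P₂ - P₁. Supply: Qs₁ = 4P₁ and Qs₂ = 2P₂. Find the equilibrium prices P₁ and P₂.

P₁ = 2343/79, P₂ = 1613/79

Market 1: 317 - 6P₁ - P₂ = 4P₁ → 10P₁ + P₂ = 317.
Market 2: 8P₂ + P₁ = 193.
Eliminating P₂: 8×(1) − 1×(2) gives 79P₁ = 2343, so P₁ = 2343/79.
Back-substitute into (2): P₂ = (193 − 1×2343/79) / 8 = 1613/79.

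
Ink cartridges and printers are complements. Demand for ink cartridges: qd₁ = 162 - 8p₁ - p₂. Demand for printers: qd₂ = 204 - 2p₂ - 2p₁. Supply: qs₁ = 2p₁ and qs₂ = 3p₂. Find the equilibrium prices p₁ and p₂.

p₁ = 12.625, p₂ = 35.75

Market 1: 162 - 8p₁ - p₂ = 2p₁ → 10p₁ + p₂ = 162.
Market 2: 5p₂ + 2p₁ = 204.
Eliminating p₂: 5×(1) − 1×(2) gives 48p₁ = 606, so p₁ = 12.625.
Back-substitute into (2): p₂ = (204 − 2×12.625) / 5 = 35.75.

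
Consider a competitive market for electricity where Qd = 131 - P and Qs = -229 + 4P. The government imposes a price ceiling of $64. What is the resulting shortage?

Equilibrium price would be P* = 72, so the ceiling at 64 binds.
At P = 64: Qd = 131 − 1(64) = 67, Qs = -229 + 4(64) = 27.
Shortage = 67 − 27 = 40.

Shortage = 40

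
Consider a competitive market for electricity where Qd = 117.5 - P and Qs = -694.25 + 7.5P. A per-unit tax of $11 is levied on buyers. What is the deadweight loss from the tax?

Pre-tax equilibrium: P* = 95.5, Q* = 22.
Tax on buyers shifts demand to Qd = 117.5 − 1(P + 11) = 106.5 - P.
106.5 - P = -694.25 + 7.5P gives seller price Ps = 3203/34; buyers pay Pb = 3203/34 + 11 = 3577/34.
New quantity: Q = 117.5 − 1(3577/34) = 209/17.
DWL = ½ × 11 × (22 − 209/17) = 1815/34.

Deadweight loss = 1815/34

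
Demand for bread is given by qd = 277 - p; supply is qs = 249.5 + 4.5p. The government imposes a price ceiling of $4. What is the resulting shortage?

Shortage = 5.5

Equilibrium price would be p* = 5, so the ceiling at 4 binds.
At p = 4: qd = 277 − 1(4) = 273, qs = 249.5 + 4.5(4) = 267.5.
Shortage = 273 − 267.5 = 5.5.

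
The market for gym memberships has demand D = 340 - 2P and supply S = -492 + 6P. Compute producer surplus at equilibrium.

Producer surplus = 1452

Equilibrium: 340 - 2P = -492 + 6P gives P* = 104, Q* = 132.
Supply starts at P = 82 (where S = 0).
PS = ½(104 − 82)(132) = 1452.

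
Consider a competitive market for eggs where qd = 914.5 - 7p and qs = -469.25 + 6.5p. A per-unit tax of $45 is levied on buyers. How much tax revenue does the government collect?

Tax revenue = 2040

Pre-tax equilibrium: p* = 102.5, q* = 197.
Tax on buyers shifts demand to qd = 914.5 − 7(p + 45) = 599.5 - 7p.
599.5 - 7p = -469.25 + 6.5p gives seller price ps = 475/6; buyers pay pb = 475/6 + 45 = 745/6.
New quantity: q = 914.5 − 7(745/6) = 136/3.
Revenue = 45 × 136/3 = 2040.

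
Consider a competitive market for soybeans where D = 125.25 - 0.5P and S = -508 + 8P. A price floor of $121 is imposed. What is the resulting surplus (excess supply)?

Surplus = 395.25

Equilibrium price would be P* = 74.5, so the floor at 121 binds.
At P = 121: D = 64.75, S = 460.
Surplus = 460 − 64.75 = 395.25.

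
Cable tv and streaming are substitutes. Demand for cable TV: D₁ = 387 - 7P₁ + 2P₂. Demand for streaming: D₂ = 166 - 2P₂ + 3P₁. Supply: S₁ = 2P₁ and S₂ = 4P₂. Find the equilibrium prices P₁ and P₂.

P₁ = 1327/24, P₂ = 55.3125

Market 1: 387 - 7P₁ + 2P₂ = 2P₁ → 9P₁ - 2P₂ = 387.
Market 2: 6P₂ - 3P₁ = 166.
Eliminating P₂: 6×(1) + 2×(2) gives 48P₁ = 2654, so P₁ = 1327/24.
Back-substitute into (2): P₂ = (166 + 3×1327/24) / 6 = 55.3125.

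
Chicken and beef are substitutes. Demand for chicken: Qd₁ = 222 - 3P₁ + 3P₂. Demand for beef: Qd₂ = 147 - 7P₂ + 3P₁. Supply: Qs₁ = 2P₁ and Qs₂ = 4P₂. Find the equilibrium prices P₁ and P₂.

Market 1: 222 - 3P₁ + 3P₂ = 2P₁ → 5P₁ - 3P₂ = 222.
Market 2: 11P₂ - 3P₁ = 147.
Eliminating P₂: 11×(1) + 3×(2) gives 46P₁ = 2883, so P₁ = 2883/46.
Back-substitute into (2): P₂ = (147 + 3×2883/46) / 11 = 1401/46.

P₁ = 2883/46, P₂ = 1401/46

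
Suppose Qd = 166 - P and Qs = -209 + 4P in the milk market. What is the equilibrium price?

P* = 75

Set Qd = Qs: 166 - P = -209 + 4P.
375 = 5P, so P* = 75.
Q* = 166 − 1(75) = 91.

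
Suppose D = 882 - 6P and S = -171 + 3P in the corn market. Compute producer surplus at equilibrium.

Producer surplus = 5400

Equilibrium: 882 - 6P = -171 + 3P gives P* = 117, Q* = 180.
Supply starts at P = 57 (where S = 0).
PS = ½(117 − 57)(180) = 5400.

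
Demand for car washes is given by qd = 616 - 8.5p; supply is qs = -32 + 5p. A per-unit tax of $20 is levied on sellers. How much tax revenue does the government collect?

Pre-tax equilibrium: p* = 48, q* = 208.
Tax on sellers shifts supply to qs = -32 + 5(p − 20) = -132 + 5p.
616 - 8.5p = -132 + 5p gives buyer price pb = 1496/27; sellers receive ps = 1496/27 − 20 = 956/27.
New quantity: q = 616 − 8.5(1496/27) = 3916/27.
Revenue = 20 × 3916/27 = 78320/27.

Tax revenue = 78320/27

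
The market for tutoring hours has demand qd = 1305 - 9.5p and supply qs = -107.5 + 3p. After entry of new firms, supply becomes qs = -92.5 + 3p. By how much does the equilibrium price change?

Original equilibrium: p* = 113, q* = 231.5.
New equilibrium: 1305 - 9.5p = -92.5 + 3p, so 1397.5 = 12.5p and p' = 111.8; q' = 1305 − 9.5(111.8) = 242.9.
Change in price: 111.8 − 113 = -1.2.

Δp = -1.2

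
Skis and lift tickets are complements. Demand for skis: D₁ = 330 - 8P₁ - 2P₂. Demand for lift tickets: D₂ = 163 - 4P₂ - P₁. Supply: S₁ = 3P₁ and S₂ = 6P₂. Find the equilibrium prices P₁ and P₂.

Market 1: 330 - 8P₁ - 2P₂ = 3P₁ → 11P₁ + 2P₂ = 330.
Market 2: 10P₂ + P₁ = 163.
Eliminating P₂: 10×(1) − 2×(2) gives 108P₁ = 2974, so P₁ = 1487/54.
Back-substitute into (2): P₂ = (163 − 1×1487/54) / 10 = 1463/108.

P₁ = 1487/54, P₂ = 1463/108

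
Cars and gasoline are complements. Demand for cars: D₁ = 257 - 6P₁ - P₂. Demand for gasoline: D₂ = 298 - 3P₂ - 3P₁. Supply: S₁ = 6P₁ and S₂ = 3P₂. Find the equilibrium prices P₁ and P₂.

Market 1: 257 - 6P₁ - P₂ = 6P₁ → 12P₁ + P₂ = 257.
Market 2: 6P₂ + 3P₁ = 298.
Eliminating P₂: 6×(1) − 1×(2) gives 69P₁ = 1244, so P₁ = 1244/69.
Back-substitute into (2): P₂ = (298 − 3×1244/69) / 6 = 935/23.

P₁ = 1244/69, P₂ = 935/23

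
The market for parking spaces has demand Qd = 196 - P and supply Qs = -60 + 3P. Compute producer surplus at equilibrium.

Equilibrium: 196 - P = -60 + 3P gives P* = 64, Q* = 132.
Supply starts at P = 20 (where Qs = 0).
PS = ½(64 − 20)(132) = 2904.

Producer surplus = 2904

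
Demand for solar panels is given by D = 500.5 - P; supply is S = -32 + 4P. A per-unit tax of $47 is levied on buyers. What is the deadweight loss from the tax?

Pre-tax equilibrium: P* = 106.5, Q* = 394.
Tax on buyers shifts demand to D = 500.5 − 1(P + 47) = 453.5 - P.
453.5 - P = -32 + 4P gives seller price Ps = 97.1; buyers pay Pb = 97.1 + 47 = 144.1.
New quantity: Q = 500.5 − 1(144.1) = 356.4.
DWL = ½ × 47 × (394 − 356.4) = 883.6.

Deadweight loss = 883.6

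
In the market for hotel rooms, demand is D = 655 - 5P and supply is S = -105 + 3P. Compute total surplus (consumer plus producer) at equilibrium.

Equilibrium: 655 - 5P = -105 + 3P gives P* = 95, Q* = 180.
Demand choke price: P = 131; supply starts at P = 35.
CS = ½(131 − 95)(180) = 3240; PS = ½(95 − 35)(180) = 5400.

Total surplus = 8640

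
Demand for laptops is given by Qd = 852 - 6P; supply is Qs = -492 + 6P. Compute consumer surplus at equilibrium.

Equilibrium: 852 - 6P = -492 + 6P gives P* = 112, Q* = 180.
Demand choke price (Qd = 0): P = 142.
CS = ½(142 − 112)(180) = 2700.

Consumer surplus = 2700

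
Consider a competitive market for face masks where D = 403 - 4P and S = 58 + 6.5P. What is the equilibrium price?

Set D = S: 403 - 4P = 58 + 6.5P.
345 = 10.5P, so P* = 230/7.
Q* = 403 − 4(230/7) = 1901/7.

P* = 230/7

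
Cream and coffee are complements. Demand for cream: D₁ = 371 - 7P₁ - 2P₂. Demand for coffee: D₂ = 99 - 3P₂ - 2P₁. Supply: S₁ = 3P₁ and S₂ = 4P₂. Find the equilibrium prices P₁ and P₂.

P₁ = 2399/66, P₂ = 124/33

Market 1: 371 - 7P₁ - 2P₂ = 3P₁ → 10P₁ + 2P₂ = 371.
Market 2: 7P₂ + 2P₁ = 99.
Eliminating P₂: 7×(1) − 2×(2) gives 66P₁ = 2399, so P₁ = 2399/66.
Back-substitute into (2): P₂ = (99 − 2×2399/66) / 7 = 124/33.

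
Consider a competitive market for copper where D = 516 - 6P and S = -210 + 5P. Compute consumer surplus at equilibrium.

Consumer surplus = 1200

Equilibrium: 516 - 6P = -210 + 5P gives P* = 66, Q* = 120.
Demand choke price (D = 0): P = 86.
CS = ½(86 − 66)(120) = 1200.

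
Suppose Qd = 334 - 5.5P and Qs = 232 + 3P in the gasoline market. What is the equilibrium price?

P* = 12

Set Qd = Qs: 334 - 5.5P = 232 + 3P.
102 = 8.5P, so P* = 12.
Q* = 334 − 5.5(12) = 268.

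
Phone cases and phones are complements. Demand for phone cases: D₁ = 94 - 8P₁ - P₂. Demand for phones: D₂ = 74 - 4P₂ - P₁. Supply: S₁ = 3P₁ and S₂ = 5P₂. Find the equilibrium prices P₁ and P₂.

Market 1: 94 - 8P₁ - P₂ = 3P₁ → 11P₁ + P₂ = 94.
Market 2: 9P₂ + P₁ = 74.
Eliminating P₂: 9×(1) − 1×(2) gives 98P₁ = 772, so P₁ = 386/49.
Back-substitute into (2): P₂ = (74 − 1×386/49) / 9 = 360/49.

P₁ = 386/49, P₂ = 360/49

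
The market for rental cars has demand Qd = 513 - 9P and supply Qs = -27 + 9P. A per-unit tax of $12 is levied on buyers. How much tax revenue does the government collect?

Pre-tax equilibrium: P* = 30, Q* = 243.
Tax on buyers shifts demand to Qd = 513 − 9(P + 12) = 405 - 9P.
405 - 9P = -27 + 9P gives seller price Ps = 24; buyers pay Pb = 24 + 12 = 36.
New quantity: Q = 513 − 9(36) = 189.
Revenue = 12 × 189 = 2268.

Tax revenue = 2268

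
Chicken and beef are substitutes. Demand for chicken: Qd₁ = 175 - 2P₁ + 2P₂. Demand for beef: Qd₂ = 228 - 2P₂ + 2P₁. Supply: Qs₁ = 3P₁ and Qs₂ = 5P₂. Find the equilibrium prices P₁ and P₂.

Market 1: 175 - 2P₁ + 2P₂ = 3P₁ → 5P₁ - 2P₂ = 175.
Market 2: 7P₂ - 2P₁ = 228.
Eliminating P₂: 7×(1) + 2×(2) gives 31P₁ = 1681, so P₁ = 1681/31.
Back-substitute into (2): P₂ = (228 + 2×1681/31) / 7 = 1490/31.

P₁ = 1681/31, P₂ = 1490/31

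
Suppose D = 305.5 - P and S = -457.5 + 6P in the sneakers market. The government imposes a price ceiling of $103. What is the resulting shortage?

Equilibrium price would be P* = 109, so the ceiling at 103 binds.
At P = 103: D = 305.5 − 1(103) = 202.5, S = -457.5 + 6(103) = 160.5.
Shortage = 202.5 − 160.5 = 42.

Shortage = 42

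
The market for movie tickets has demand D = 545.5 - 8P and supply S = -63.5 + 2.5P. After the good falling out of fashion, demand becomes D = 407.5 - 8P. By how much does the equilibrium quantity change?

Original equilibrium: P* = 58, Q* = 81.5.
New equilibrium: 407.5 - 8P = -63.5 + 2.5P, so 471 = 10.5P and P' = 314/7; Q' = 407.5 − 8(314/7) = 681/14.
Change in quantity: 681/14 − 81.5 = -230/7.

ΔQ = -230/7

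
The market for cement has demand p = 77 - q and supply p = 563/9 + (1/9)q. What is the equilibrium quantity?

Set the two price expressions equal: 77 - q = 563/9 + (1/9)q.
130/9 = (10/9)q, so q* = 13.
p* = 77 − (1)(13) = 64.

q* = 13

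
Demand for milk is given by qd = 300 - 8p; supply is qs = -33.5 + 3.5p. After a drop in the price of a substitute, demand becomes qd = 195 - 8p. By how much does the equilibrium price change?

Original equilibrium: p* = 29, q* = 68.
New equilibrium: 195 - 8p = -33.5 + 3.5p, so 228.5 = 11.5p and p' = 457/23; q' = 195 − 8(457/23) = 829/23.
Change in price: 457/23 − 29 = -210/23.

Δp = -210/23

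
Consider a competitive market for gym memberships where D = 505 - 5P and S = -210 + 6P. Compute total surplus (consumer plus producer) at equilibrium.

Total surplus = 5940

Equilibrium: 505 - 5P = -210 + 6P gives P* = 65, Q* = 180.
Demand choke price: P = 101; supply starts at P = 35.
CS = ½(101 − 65)(180) = 3240; PS = ½(65 − 35)(180) = 2700.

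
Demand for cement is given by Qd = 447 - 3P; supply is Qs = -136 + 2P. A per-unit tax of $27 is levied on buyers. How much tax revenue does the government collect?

Tax revenue = 1749.6

Pre-tax equilibrium: P* = 116.6, Q* = 97.2.
Tax on buyers shifts demand to Qd = 447 − 3(P + 27) = 366 - 3P.
366 - 3P = -136 + 2P gives seller price Ps = 100.4; buyers pay Pb = 100.4 + 27 = 127.4.
New quantity: Q = 447 − 3(127.4) = 64.8.
Revenue = 27 × 64.8 = 1749.6.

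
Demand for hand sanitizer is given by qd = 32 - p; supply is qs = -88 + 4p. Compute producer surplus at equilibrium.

Producer surplus = 8

Equilibrium: 32 - p = -88 + 4p gives p* = 24, q* = 8.
Supply starts at p = 22 (where qs = 0).
PS = ½(24 − 22)(8) = 8.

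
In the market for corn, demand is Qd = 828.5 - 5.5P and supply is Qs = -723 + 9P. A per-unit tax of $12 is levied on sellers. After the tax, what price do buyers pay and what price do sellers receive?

Pre-tax equilibrium: P* = 107, Q* = 240.
Tax on sellers shifts supply to Qs = -723 + 9(P − 12) = -831 + 9P.
828.5 - 5.5P = -831 + 9P gives buyer price Pb = 3319/29; sellers receive Ps = 3319/29 − 12 = 2971/29.
New quantity: Q = 828.5 − 5.5(3319/29) = 5772/29.

Buyers pay 3319/29, sellers receive 2971/29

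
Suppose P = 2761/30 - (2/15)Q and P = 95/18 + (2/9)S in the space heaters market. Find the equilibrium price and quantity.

P* = 59.5, Q* = 244

Set the two price expressions equal: 2761/30 - (2/15)Q = 95/18 + (2/9)Q.
3904/45 = (16/45)Q, so Q* = 244.
P* = 2761/30 − (2/15)(244) = 59.5.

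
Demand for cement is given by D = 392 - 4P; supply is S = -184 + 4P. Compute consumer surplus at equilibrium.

Equilibrium: 392 - 4P = -184 + 4P gives P* = 72, Q* = 104.
Demand choke price (D = 0): P = 98.
CS = ½(98 − 72)(104) = 1352.

Consumer surplus = 1352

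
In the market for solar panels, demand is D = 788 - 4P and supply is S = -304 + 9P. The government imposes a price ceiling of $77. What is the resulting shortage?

Equilibrium price would be P* = 84, so the ceiling at 77 binds.
At P = 77: D = 788 − 4(77) = 480, S = -304 + 9(77) = 389.
Shortage = 480 − 389 = 91.

Shortage = 91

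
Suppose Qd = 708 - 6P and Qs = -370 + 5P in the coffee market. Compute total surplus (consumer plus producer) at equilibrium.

Total surplus = 2640

Equilibrium: 708 - 6P = -370 + 5P gives P* = 98, Q* = 120.
Demand choke price: P = 118; supply starts at P = 74.
CS = ½(118 − 98)(120) = 1200; PS = ½(98 − 74)(120) = 1440.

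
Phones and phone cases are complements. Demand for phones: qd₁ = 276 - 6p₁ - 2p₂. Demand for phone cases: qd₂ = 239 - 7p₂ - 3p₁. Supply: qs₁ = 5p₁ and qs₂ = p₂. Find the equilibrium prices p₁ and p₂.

p₁ = 865/41, p₂ = 1801/82

Market 1: 276 - 6p₁ - 2p₂ = 5p₁ → 11p₁ + 2p₂ = 276.
Market 2: 8p₂ + 3p₁ = 239.
Eliminating p₂: 8×(1) − 2×(2) gives 82p₁ = 1730, so p₁ = 865/41.
Back-substitute into (2): p₂ = (239 − 3×865/41) / 8 = 1801/82.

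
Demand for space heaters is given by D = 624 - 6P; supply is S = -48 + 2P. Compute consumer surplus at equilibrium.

Equilibrium: 624 - 6P = -48 + 2P gives P* = 84, Q* = 120.
Demand choke price (D = 0): P = 104.
CS = ½(104 − 84)(120) = 1200.

Consumer surplus = 1200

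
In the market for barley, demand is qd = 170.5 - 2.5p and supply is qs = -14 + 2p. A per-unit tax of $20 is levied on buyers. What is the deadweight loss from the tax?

Deadweight loss = 2000/9

Pre-tax equilibrium: p* = 41, q* = 68.
Tax on buyers shifts demand to qd = 170.5 − 2.5(p + 20) = 120.5 - 2.5p.
120.5 - 2.5p = -14 + 2p gives seller price ps = 269/9; buyers pay pb = 269/9 + 20 = 449/9.
New quantity: q = 170.5 − 2.5(449/9) = 412/9.
DWL = ½ × 20 × (68 − 412/9) = 2000/9.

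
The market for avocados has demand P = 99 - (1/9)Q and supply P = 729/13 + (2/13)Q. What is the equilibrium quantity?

Set the two price expressions equal: 99 - (1/9)Q = 729/13 + (2/13)Q.
558/13 = (31/117)Q, so Q* = 162.
P* = 99 − (1/9)(162) = 81.

Q* = 162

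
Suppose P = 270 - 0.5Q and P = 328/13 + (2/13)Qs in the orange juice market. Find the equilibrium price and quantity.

Set the two price expressions equal: 270 - 0.5Q = 328/13 + (2/13)Q.
3182/13 = (17/26)Q, so Q* = 6364/17.
P* = 270 − (0.5)(6364/17) = 1408/17.

P* = 1408/17, Q* = 6364/17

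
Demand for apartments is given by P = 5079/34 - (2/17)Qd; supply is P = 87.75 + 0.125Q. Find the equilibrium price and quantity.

P* = 119.5, Q* = 254

Set the two price expressions equal: 5079/34 - (2/17)Q = 87.75 + 0.125Q.
4191/68 = (33/136)Q, so Q* = 254.
P* = 5079/34 − (2/17)(254) = 119.5.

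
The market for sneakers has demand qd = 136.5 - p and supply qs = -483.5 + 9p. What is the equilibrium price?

Set qd = qs: 136.5 - p = -483.5 + 9p.
620 = 10p, so p* = 62.
q* = 136.5 − 1(62) = 74.5.

p* = 62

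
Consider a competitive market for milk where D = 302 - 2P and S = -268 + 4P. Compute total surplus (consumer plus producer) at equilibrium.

Total surplus = 4704

Equilibrium: 302 - 2P = -268 + 4P gives P* = 95, Q* = 112.
Demand choke price: P = 151; supply starts at P = 67.
CS = ½(151 − 95)(112) = 3136; PS = ½(95 − 67)(112) = 1568.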